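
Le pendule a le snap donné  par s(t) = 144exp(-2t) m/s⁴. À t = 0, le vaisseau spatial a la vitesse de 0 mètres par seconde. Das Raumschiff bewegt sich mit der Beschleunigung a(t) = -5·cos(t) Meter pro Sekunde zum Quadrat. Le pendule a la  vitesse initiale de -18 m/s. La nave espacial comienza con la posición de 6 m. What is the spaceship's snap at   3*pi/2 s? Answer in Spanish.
Debemos derivar nuestra ecuación de la aceleración a(t) = -5·cos(t) 2 veces. Derivando la aceleración, obtenemos la sacudida: j(t) = 5·sin(t). La derivada de la sacudida da el snap: s(t) = 5·cos(t). Tenemos el snap s(t) = 5·cos(t). Sustituyendo t = 3*pi/2: s(3*pi/2) = 0.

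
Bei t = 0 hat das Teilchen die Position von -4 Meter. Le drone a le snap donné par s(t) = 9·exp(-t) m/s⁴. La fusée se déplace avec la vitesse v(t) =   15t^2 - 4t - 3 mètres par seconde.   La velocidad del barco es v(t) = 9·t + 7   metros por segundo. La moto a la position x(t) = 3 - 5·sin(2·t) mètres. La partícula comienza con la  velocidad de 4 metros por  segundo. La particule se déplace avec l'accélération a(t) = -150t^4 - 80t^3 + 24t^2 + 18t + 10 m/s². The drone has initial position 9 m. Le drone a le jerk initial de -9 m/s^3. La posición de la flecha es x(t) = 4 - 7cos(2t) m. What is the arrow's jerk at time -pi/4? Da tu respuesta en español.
Para resolver esto, necesitamos tomar 3 derivadas de nuestra ecuación de la posición x(t) = 4 - 7·cos(2·t). Tomando d/dt de x(t), encontramos v(t) = 14·sin(2·t). La derivada de la velocidad da la aceleración: a(t) = 28·cos(2·t). Derivando la aceleración, obtenemos la sacudida: j(t) = -56·sin(2·t). Usando j(t) = -56·sin(2·t) y sustituyendo t = -pi/4, encontramos j = 56.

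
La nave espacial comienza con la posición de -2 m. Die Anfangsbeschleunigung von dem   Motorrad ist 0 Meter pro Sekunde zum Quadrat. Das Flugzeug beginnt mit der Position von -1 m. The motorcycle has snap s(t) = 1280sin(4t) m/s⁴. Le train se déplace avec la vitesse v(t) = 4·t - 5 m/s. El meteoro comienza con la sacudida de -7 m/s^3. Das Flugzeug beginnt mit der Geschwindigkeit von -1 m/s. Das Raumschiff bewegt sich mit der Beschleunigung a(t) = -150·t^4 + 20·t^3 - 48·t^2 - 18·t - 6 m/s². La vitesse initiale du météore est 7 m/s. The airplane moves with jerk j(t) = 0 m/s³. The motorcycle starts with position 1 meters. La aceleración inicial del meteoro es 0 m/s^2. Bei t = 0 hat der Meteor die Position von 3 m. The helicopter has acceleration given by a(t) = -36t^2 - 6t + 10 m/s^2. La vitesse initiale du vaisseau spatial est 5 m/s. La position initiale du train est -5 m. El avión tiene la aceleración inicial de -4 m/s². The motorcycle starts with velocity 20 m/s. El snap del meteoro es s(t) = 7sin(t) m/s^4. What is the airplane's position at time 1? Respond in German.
Wir müssen die Stammfunktion unserer Gleichung für den Ruck j(t) = 0 3-mal finden. Mit ∫j(t)dt und Anwendung von a(0) = -4, finden wir a(t) = -4. Durch Integration von der Beschleunigung und Verwendung der Anfangsbedingung v(0) = -1, erhalten wir v(t) = -4·t - 1. Durch Integration von der Geschwindigkeit und Verwendung der Anfangsbedingung x(0) = -1, erhalten wir x(t) = -2·t^2 - t - 1. Wir haben die Position x(t) = -2·t^2 - t - 1. Durch Einsetzen von t = 1: x(1) = -4.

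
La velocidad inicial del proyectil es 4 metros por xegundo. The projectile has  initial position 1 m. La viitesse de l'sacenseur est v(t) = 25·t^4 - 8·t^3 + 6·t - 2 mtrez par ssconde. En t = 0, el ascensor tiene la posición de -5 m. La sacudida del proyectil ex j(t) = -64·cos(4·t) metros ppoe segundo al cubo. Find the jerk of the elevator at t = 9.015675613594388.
We must differentiate our velocity equation v(t) = 25·t^4 - 8·t^3 + 6·t - 2 2 times. Taking d/dt of v(t), we find a(t) = 100·t^3 - 24·t^2 + 6. Taking d/dt of a(t), we find j(t) = 300·t^2 - 48·t. Using j(t) = 300·t^2 - 48·t and substituting t = 9.015675613594388, we find j = 23951.9696014156.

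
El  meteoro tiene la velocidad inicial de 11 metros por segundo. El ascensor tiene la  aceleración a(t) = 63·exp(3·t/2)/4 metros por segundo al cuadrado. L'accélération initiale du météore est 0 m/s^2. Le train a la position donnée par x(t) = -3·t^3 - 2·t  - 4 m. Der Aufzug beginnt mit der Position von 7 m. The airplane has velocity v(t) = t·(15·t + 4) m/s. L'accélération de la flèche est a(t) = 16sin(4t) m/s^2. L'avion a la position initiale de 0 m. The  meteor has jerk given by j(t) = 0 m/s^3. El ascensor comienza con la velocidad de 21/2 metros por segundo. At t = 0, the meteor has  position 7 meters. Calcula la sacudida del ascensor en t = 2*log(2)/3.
Debemos derivar nuestra ecuación de la aceleración a(t) = 63·exp(3·t/2)/4 1 vez. La derivada de la aceleración da la sacudida: j(t) = 189·exp(3·t/2)/8. Tenemos la sacudida j(t) = 189·exp(3·t/2)/8. Sustituyendo t = 2*log(2)/3: j(2*log(2)/3) = 189/4.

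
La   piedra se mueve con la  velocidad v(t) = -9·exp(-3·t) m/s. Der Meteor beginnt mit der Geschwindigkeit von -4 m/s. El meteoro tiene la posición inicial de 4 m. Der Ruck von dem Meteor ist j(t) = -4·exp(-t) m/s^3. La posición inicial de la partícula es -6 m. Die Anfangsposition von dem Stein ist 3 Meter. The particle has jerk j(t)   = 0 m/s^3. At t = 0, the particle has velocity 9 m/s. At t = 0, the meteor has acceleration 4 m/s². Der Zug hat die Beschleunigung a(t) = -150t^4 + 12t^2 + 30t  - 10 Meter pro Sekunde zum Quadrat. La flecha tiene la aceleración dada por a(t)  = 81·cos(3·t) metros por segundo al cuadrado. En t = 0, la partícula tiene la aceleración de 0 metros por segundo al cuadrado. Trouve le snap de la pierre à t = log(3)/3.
Pour résoudre ceci, nous devons prendre 3 dérivées de notre équation de la vitesse v(t) = -9·exp(-3·t). En dérivant la vitesse, nous obtenons l'accélération: a(t) = 27·exp(-3·t). En prenant d/dt de a(t), nous trouvons j(t) = -81·exp(-3·t). En prenant d/dt de j(t), nous trouvons s(t) = 243·exp(-3·t). De l'équation du snap s(t) = 243·exp(-3·t), nous substituons t = log(3)/3 pour obtenir s = 81.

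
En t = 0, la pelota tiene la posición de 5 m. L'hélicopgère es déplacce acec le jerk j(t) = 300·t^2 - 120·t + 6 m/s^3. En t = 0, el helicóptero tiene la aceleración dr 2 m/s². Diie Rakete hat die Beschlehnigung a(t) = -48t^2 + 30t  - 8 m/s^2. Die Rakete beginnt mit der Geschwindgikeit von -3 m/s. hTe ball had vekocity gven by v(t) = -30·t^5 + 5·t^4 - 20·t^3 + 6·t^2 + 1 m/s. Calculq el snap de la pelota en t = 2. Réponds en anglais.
To solve this, we need to take 3 derivatives of our velocity equation v(t) = -30·t^5 + 5·t^4 - 20·t^3 + 6·t^2 + 1. The derivative of velocity gives acceleration: a(t) = -150·t^4 + 20·t^3 - 60·t^2 + 12·t. Differentiating acceleration, we get jerk: j(t) = -600·t^3 + 60·t^2 - 120·t + 12. Taking d/dt of j(t), we find s(t) = -1800·t^2 + 120·t - 120. We have snap s(t) = -1800·t^2 + 120·t - 120. Substituting t = 2: s(2) = -7080.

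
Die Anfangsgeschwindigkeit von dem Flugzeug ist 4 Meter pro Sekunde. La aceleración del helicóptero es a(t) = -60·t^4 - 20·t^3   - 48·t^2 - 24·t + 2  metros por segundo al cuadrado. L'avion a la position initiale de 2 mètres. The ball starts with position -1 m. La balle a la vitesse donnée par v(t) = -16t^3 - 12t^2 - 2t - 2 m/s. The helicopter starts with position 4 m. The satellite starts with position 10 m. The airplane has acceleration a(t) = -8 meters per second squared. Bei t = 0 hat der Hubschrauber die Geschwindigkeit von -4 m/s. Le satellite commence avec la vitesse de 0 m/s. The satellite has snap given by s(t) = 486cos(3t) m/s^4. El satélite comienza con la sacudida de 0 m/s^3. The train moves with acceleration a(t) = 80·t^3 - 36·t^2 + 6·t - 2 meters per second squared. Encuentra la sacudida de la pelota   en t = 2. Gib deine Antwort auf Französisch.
Pour résoudre ceci, nous devons prendre 2 dérivées de notre équation de la vitesse v(t) = -16·t^3 - 12·t^2 - 2·t - 2. En dérivant la vitesse, nous obtenons l'accélération: a(t) = -48·t^2 - 24·t - 2. En prenant d/dt de a(t), nous trouvons j(t) = -96·t - 24. De l'équation du jerk j(t) = -96·t - 24, nous substituons t = 2 pour obtenir j = -216.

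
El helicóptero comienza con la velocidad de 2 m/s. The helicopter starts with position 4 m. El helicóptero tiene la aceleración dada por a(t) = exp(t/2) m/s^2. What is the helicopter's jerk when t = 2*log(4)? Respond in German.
Wir müssen unsere Gleichung für die Beschleunigung a(t) = exp(t/2) 1-mal ableiten. Durch Ableiten von der Beschleunigung erhalten wir den Ruck: j(t) = exp(t/2)/2. Aus der Gleichung für den Ruck j(t) = exp(t/2)/2, setzen wir t = 2*log(4) ein und erhalten j = 2.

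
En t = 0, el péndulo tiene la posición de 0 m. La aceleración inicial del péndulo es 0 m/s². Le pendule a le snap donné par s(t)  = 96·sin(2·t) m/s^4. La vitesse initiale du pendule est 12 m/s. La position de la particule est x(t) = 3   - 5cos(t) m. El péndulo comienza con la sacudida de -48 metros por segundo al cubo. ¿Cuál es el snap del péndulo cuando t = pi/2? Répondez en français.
Nous avons le snap s(t) = 96·sin(2·t). En substituant t = pi/2: s(pi/2) = 0.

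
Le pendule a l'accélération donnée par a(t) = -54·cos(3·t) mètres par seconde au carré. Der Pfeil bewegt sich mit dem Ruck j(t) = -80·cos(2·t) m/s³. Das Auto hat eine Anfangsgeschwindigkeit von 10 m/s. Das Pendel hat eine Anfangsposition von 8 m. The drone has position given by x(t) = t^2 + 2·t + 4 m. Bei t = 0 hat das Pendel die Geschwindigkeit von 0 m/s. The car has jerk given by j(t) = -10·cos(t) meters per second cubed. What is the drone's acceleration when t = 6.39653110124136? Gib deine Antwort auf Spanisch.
Partiendo de la posición x(t) = t^2 + 2·t + 4, tomamos 2 derivadas. Tomando d/dt de x(t), encontramos v(t) = 2·t + 2. Tomando d/dt de v(t), encontramos a(t) = 2. Tenemos la aceleración a(t) = 2. Sustituyendo t = 6.39653110124136: a(6.39653110124136) = 2.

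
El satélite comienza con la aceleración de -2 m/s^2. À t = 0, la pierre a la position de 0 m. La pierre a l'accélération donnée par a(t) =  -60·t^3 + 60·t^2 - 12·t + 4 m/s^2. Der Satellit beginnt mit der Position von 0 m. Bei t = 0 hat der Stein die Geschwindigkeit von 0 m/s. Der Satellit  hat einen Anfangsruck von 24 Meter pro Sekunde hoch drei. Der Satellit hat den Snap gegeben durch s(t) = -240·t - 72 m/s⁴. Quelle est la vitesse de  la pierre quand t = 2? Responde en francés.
Nous devons trouver l'intégrale de notre équation de l'accélération a(t) = -60·t^3 + 60·t^2 - 12·t + 4 1 fois. En prenant ∫a(t)dt et en appliquant v(0) = 0, nous trouvons v(t) = t·(-15·t^3 + 20·t^2 - 6·t + 4). Nous avons la vitesse v(t) = t·(-15·t^3 + 20·t^2 - 6·t + 4). En substituant t = 2: v(2) = -96.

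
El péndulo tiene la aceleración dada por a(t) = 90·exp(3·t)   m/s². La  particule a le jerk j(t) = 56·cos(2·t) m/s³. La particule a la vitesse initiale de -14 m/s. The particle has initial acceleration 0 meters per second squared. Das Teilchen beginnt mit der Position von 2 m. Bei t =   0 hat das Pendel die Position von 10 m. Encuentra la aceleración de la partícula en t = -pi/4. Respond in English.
To find the answer, we compute 1 antiderivative of j(t) = 56·cos(2·t). Finding the integral of j(t) and using a(0) = 0: a(t) = 28·sin(2·t). Using a(t) = 28·sin(2·t) and substituting t = -pi/4, we find a = -28.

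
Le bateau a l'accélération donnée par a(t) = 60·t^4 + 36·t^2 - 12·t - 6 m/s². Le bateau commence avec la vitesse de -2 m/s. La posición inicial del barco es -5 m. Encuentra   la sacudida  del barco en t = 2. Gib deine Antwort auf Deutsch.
Wir müssen unsere Gleichung für die Beschleunigung a(t) = 60·t^4 + 36·t^2 - 12·t - 6 1-mal ableiten. Mit d/dt von a(t) finden wir j(t) = 240·t^3 + 72·t - 12. Mit j(t) = 240·t^3 + 72·t - 12 und Einsetzen von t = 2, finden wir j = 2052.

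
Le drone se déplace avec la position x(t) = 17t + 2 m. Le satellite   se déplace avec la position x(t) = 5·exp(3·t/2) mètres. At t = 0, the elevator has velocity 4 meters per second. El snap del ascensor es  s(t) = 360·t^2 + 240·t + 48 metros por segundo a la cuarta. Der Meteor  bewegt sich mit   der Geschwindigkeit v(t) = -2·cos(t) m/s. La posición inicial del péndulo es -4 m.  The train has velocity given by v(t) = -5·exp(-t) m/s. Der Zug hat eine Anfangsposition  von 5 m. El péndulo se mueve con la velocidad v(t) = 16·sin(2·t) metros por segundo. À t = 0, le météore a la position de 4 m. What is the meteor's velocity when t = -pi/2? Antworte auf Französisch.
En utilisant v(t) = -2·cos(t) et en substituant t = -pi/2, nous trouvons v = 0.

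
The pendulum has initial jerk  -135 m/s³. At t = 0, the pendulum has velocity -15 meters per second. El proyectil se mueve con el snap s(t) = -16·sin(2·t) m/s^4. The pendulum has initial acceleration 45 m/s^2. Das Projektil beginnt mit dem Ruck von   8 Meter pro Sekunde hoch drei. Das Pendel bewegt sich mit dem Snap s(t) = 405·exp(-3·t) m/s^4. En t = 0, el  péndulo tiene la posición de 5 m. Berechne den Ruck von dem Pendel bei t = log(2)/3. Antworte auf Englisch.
Starting from snap s(t) = 405·exp(-3·t), we take 1 integral. The antiderivative of snap, with j(0) = -135, gives jerk: j(t) = -135·exp(-3·t). We have jerk j(t) = -135·exp(-3·t). Substituting t = log(2)/3: j(log(2)/3) = -135/2.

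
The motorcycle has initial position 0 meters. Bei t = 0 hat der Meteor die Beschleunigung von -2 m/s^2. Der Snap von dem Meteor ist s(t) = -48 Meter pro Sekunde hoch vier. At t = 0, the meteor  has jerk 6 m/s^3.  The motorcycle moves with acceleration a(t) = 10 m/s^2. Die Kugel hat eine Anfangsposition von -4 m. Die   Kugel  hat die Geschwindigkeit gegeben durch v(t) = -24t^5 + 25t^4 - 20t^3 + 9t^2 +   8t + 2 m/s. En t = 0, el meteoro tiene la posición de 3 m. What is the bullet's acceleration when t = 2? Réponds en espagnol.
Para resolver esto, necesitamos tomar 1 derivada de nuestra ecuación de la velocidad v(t) = -24·t^5 + 25·t^4 - 20·t^3 + 9·t^2 + 8·t + 2. Tomando d/dt de v(t), encontramos a(t) = -120·t^4 + 100·t^3 - 60·t^2 + 18·t + 8. De la ecuación de la aceleración a(t) = -120·t^4 + 100·t^3 - 60·t^2 + 18·t + 8, sustituimos t = 2 para obtener a = -1316.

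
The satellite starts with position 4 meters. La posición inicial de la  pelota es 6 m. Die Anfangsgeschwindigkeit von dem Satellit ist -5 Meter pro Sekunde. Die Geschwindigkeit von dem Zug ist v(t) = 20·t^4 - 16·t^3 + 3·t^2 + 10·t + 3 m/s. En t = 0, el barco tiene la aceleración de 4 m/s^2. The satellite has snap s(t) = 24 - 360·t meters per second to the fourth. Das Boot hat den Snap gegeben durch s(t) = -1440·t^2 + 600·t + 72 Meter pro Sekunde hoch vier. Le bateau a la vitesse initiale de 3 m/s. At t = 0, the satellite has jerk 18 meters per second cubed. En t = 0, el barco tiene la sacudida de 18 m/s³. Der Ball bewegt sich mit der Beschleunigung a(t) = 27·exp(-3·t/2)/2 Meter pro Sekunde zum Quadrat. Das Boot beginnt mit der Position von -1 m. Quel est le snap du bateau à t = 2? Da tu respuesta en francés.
En utilisant s(t) = -1440·t^2 + 600·t + 72 et en substituant t = 2, nous trouvons s = -4488.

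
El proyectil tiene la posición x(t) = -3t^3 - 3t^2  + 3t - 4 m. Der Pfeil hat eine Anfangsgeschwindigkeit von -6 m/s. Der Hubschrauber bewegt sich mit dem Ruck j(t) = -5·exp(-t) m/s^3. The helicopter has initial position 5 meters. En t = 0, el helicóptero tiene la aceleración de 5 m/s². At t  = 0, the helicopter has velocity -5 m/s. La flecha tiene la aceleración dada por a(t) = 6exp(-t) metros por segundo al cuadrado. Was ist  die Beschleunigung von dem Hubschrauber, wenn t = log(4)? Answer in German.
Um dies zu lösen, müssen wir 1 Stammfunktion unserer Gleichung für den Ruck j(t) = -5·exp(-t) finden. Mit ∫j(t)dt und Anwendung von a(0) = 5, finden wir a(t) = 5·exp(-t). Wir haben die Beschleunigung a(t) = 5·exp(-t). Durch Einsetzen von t = log(4): a(log(4)) = 5/4.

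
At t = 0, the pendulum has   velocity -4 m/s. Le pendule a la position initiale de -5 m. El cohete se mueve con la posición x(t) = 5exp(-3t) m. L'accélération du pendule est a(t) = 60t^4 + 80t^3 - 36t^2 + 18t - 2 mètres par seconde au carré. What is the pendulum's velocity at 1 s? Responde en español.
Debemos encontrar la integral de nuestra ecuación de la aceleración a(t) = 60·t^4 + 80·t^3 - 36·t^2 + 18·t - 2 1 vez. La antiderivada de la aceleración, con v(0) = -4, da la velocidad: v(t) = 12·t^5 + 20·t^4 - 12·t^3 + 9·t^2 - 2·t - 4. De la ecuación de la velocidad v(t) = 12·t^5 + 20·t^4 - 12·t^3 + 9·t^2 - 2·t - 4, sustituimos t = 1 para obtener v = 23.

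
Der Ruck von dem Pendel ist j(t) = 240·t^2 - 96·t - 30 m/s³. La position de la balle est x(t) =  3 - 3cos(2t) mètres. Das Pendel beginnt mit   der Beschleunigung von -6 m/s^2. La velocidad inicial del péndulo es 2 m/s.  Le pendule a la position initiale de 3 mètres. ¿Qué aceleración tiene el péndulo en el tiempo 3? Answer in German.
Wir müssen das Integral unserer Gleichung für den Ruck j(t) = 240·t^2 - 96·t - 30 1-mal finden. Mit ∫j(t)dt und Anwendung von a(0) = -6, finden wir a(t) = 80·t^3 - 48·t^2 - 30·t - 6. Wir haben die Beschleunigung a(t) = 80·t^3 - 48·t^2 - 30·t - 6. Durch Einsetzen von t = 3: a(3) = 1632.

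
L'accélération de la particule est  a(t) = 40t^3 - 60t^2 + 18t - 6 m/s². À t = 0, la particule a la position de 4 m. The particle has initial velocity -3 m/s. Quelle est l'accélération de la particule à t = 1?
Nous avons l'accélération a(t) = 40·t^3 - 60·t^2 + 18·t - 6. En substituant t = 1: a(1) = -8.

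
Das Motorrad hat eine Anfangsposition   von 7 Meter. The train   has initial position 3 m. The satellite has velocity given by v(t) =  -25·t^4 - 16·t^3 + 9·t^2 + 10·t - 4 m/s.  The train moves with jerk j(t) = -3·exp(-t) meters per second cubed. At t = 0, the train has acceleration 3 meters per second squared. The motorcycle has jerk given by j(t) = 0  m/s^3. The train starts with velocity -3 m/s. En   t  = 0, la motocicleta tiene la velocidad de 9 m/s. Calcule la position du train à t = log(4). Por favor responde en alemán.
Wir müssen unsere Gleichung für den Ruck j(t) = -3·exp(-t) 3-mal integrieren. Mit ∫j(t)dt und Anwendung von a(0) = 3, finden wir a(t) = 3·exp(-t). Durch Integration von der Beschleunigung und Verwendung der Anfangsbedingung v(0) = -3, erhalten wir v(t) = -3·exp(-t). Mit ∫v(t)dt und Anwendung von x(0) = 3, finden wir x(t) = 3·exp(-t). Mit x(t) = 3·exp(-t) und Einsetzen von t = log(4), finden wir x = 3/4.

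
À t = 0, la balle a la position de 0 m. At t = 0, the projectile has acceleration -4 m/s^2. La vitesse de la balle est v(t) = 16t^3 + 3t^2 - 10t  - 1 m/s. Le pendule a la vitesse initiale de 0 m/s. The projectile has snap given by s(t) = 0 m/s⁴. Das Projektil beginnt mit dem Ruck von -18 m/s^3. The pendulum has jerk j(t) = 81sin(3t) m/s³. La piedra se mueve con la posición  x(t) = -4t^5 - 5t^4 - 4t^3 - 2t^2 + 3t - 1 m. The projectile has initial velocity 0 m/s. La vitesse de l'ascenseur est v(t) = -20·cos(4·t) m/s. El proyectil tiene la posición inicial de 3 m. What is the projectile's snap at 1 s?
We have snap s(t) = 0. Substituting t = 1: s(1) = 0.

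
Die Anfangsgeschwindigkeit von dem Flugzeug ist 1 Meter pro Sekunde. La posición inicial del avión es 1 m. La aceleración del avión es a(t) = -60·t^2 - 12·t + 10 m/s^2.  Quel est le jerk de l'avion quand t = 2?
Pour résoudre ceci, nous devons prendre 1 dérivée de notre équation de l'accélération a(t) = -60·t^2 - 12·t + 10. La dérivée de l'accélération donne le jerk: j(t) = -120·t - 12. En utilisant j(t) = -120·t - 12 et en substituant t = 2, nous trouvons j = -252.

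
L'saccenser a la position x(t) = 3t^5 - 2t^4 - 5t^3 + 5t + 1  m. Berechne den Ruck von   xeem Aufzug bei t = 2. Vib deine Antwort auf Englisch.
Starting from position x(t) = 3·t^5 - 2·t^4 - 5·t^3 + 5·t + 1, we take 3 derivatives. Differentiating position, we get velocity: v(t) = 15·t^4 - 8·t^3 - 15·t^2 + 5. Taking d/dt of v(t), we find a(t) = 60·t^3 - 24·t^2 - 30·t. Differentiating acceleration, we get jerk: j(t) = 180·t^2 - 48·t - 30. We have jerk j(t) = 180·t^2 - 48·t - 30. Substituting t = 2: j(2) = 594.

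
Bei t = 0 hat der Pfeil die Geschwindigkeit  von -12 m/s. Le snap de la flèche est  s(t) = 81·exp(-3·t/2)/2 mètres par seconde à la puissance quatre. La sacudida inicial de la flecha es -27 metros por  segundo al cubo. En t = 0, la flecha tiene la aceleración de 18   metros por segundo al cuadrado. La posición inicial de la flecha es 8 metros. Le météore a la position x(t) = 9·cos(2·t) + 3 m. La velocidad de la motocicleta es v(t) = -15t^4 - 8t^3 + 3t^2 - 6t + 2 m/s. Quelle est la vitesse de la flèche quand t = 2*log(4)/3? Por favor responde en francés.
Nous devons trouver l'intégrale de notre équation du snap s(t) = 81·exp(-3·t/2)/2 3 fois. La primitive du snap, avec j(0) = -27, donne le jerk: j(t) = -27·exp(-3·t/2). En prenant ∫j(t)dt et en appliquant a(0) = 18, nous trouvons a(t) = 18·exp(-3·t/2). En prenant ∫a(t)dt et en appliquant v(0) = -12, nous trouvons v(t) = -12·exp(-3·t/2). En utilisant v(t) = -12·exp(-3·t/2) et en substituant t = 2*log(4)/3, nous trouvons v = -3.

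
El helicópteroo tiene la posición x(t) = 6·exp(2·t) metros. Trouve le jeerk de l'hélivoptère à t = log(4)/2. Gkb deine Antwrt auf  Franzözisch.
En partant de la position x(t) = 6·exp(2·t), nous prenons 3 dérivées. En dérivant la position, nous obtenons la vitesse: v(t) = 12·exp(2·t). La dérivée de la vitesse donne l'accélération: a(t) = 24·exp(2·t). La dérivée de l'accélération donne le jerk: j(t) = 48·exp(2·t). En utilisant j(t) = 48·exp(2·t) et en substituant t = log(4)/2, nous trouvons j = 192.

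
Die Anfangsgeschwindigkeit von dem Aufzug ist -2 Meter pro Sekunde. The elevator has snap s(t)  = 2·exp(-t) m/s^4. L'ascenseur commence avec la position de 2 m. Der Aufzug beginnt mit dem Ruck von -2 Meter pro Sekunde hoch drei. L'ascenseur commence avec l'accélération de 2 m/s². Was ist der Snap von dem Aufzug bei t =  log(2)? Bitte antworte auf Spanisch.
Tenemos el snap s(t) = 2·exp(-t). Sustituyendo t = log(2): s(log(2)) = 1.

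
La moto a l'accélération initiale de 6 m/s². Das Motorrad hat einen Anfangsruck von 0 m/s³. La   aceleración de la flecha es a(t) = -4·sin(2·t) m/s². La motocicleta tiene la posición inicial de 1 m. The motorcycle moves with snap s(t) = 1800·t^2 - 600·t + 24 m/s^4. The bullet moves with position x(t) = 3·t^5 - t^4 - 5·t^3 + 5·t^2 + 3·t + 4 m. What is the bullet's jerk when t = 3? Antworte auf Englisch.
We must differentiate our position equation x(t) = 3·t^5 - t^4 - 5·t^3 + 5·t^2 + 3·t + 4 3 times. The derivative of position gives velocity: v(t) = 15·t^4 - 4·t^3 - 15·t^2 + 10·t + 3. Taking d/dt of v(t), we find a(t) = 60·t^3 - 12·t^2 - 30·t + 10. The derivative of acceleration gives jerk: j(t) = 180·t^2 - 24·t - 30. We have jerk j(t) = 180·t^2 - 24·t - 30. Substituting t = 3: j(3) = 1518.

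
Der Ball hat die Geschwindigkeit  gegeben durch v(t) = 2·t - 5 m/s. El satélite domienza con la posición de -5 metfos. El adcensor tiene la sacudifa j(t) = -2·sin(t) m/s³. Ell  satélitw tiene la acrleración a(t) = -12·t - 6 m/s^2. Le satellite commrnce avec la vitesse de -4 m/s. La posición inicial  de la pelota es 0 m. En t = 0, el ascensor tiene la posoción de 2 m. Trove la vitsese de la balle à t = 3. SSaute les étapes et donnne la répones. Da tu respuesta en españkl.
v(3) = 1.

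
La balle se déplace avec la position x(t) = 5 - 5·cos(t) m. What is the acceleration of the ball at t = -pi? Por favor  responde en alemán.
Wir müssen unsere Gleichung für die Position x(t) = 5 - 5·cos(t) 2-mal ableiten. Durch Ableiten von der Position erhalten wir die Geschwindigkeit: v(t) = 5·sin(t). Durch Ableiten von der Geschwindigkeit erhalten wir die Beschleunigung: a(t) = 5·cos(t). Aus der Gleichung für die Beschleunigung a(t) = 5·cos(t), setzen wir t = -pi ein und erhalten a = -5.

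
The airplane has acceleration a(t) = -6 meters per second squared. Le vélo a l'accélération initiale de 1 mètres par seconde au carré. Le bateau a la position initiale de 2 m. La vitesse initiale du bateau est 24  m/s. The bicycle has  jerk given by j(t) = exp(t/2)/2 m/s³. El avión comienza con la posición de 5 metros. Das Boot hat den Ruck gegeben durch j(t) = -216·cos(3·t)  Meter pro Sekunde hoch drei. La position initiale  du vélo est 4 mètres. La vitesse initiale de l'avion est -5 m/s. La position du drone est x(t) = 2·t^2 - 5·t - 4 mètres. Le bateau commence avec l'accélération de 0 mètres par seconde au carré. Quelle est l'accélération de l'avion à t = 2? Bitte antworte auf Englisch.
Using a(t) = -6 and substituting t = 2, we find a = -6.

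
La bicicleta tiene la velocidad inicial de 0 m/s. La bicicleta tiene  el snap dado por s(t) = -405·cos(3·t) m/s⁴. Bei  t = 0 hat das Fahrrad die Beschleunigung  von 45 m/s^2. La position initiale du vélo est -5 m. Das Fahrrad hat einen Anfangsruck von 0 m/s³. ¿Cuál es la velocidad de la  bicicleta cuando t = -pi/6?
Para resolver esto, necesitamos tomar 3 integrales de nuestra ecuación del snap s(t) = -405·cos(3·t). La antiderivada del snap, con j(0) = 0, da la sacudida: j(t) = -135·sin(3·t). La antiderivada de la sacudida, con a(0) = 45, da la aceleración: a(t) = 45·cos(3·t). La antiderivada de la aceleración es la velocidad. Usando v(0) = 0, obtenemos v(t) = 15·sin(3·t). Usando v(t) = 15·sin(3·t) y sustituyendo t = -pi/6, encontramos v = -15.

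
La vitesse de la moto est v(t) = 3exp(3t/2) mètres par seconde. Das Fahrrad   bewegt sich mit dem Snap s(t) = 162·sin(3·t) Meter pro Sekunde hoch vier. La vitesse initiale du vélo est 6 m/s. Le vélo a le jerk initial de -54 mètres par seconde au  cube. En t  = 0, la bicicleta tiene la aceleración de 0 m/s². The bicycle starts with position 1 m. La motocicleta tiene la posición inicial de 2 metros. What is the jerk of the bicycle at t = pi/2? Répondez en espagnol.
Necesitamos integrar nuestra ecuación del snap s(t) = 162·sin(3·t) 1 vez. La antiderivada del snap, con j(0) = -54, da la sacudida: j(t) = -54·cos(3·t). Usando j(t) = -54·cos(3·t) y sustituyendo t = pi/2, encontramos j = 0.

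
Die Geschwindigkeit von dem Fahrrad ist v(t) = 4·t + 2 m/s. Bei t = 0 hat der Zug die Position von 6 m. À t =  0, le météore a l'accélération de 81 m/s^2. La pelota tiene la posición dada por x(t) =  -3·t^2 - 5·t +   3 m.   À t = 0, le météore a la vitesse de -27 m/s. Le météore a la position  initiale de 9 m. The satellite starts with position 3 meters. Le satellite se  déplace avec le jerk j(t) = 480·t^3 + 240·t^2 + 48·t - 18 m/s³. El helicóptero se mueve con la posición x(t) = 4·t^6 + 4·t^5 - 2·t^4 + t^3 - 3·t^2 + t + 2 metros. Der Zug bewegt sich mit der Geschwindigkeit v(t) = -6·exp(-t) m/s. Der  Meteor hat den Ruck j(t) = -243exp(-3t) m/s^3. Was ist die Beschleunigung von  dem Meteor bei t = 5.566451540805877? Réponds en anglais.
We must find the antiderivative of our jerk equation j(t) = -243·exp(-3·t) 1 time. The antiderivative of jerk is acceleration. Using a(0) = 81, we get a(t) = 81·exp(-3·t). Using a(t) = 81·exp(-3·t) and substituting t = 5.566451540805877, we find a = 0.00000452947070370490.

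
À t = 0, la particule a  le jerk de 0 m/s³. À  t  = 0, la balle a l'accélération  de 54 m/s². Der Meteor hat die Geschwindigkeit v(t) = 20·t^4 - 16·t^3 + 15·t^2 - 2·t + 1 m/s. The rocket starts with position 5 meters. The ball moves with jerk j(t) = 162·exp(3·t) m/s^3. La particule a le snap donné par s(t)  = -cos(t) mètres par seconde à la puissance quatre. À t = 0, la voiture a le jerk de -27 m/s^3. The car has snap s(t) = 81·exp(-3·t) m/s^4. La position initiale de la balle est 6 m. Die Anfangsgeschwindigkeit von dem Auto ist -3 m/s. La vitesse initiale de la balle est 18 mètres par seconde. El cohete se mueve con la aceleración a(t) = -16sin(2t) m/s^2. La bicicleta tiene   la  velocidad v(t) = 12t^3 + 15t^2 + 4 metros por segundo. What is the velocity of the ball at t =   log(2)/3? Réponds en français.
Pour résoudre ceci, nous devons prendre 2 intégrales de notre équation du jerk j(t) = 162·exp(3·t). L'intégrale du jerk, avec a(0) = 54, donne l'accélération: a(t) = 54·exp(3·t). En intégrant l'accélération et en utilisant la condition initiale v(0) = 18, nous obtenons v(t) = 18·exp(3·t). Nous avons la vitesse v(t) = 18·exp(3·t). En substituant t = log(2)/3: v(log(2)/3) = 36.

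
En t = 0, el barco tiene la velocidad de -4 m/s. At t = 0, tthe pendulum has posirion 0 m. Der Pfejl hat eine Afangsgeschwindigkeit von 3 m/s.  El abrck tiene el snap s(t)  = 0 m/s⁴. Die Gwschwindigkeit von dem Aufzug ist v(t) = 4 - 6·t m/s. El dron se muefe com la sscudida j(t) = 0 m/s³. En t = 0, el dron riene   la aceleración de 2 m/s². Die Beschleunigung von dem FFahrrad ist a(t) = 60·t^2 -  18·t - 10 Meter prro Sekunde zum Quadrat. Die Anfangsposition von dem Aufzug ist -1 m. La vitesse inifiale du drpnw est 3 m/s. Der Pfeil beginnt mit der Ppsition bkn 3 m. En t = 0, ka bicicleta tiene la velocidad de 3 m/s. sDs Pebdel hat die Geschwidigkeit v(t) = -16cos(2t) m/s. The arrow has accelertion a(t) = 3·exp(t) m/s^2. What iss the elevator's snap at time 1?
Starting from velocity v(t) = 4 - 6·t, we take 3 derivatives. Taking d/dt of v(t), we find a(t) = -6. Differentiating acceleration, we get jerk: j(t) = 0. Taking d/dt of j(t), we find s(t) = 0. We have snap s(t) = 0. Substituting t = 1: s(1) = 0.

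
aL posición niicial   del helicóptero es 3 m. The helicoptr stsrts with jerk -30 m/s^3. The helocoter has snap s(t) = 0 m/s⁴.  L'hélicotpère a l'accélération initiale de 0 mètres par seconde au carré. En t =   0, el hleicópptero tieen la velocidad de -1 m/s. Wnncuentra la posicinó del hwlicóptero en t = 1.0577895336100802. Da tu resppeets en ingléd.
To find the answer, we compute 4 integrals of s(t) = 0. Integrating snap and using the initial condition j(0) = -30, we get j(t) = -30. The antiderivative of jerk, with a(0) = 0, gives acceleration: a(t) = -30·t. The antiderivative of acceleration is velocity. Using v(0) = -1, we get v(t) = -15·t^2 - 1. Taking ∫v(t)dt and applying x(0) = 3, we find x(t) = -5·t^3 - t + 3. We have position x(t) = -5·t^3 - t + 3. Substituting t = 1.0577895336100802: x(1.0577895336100802) = -3.97569196904130.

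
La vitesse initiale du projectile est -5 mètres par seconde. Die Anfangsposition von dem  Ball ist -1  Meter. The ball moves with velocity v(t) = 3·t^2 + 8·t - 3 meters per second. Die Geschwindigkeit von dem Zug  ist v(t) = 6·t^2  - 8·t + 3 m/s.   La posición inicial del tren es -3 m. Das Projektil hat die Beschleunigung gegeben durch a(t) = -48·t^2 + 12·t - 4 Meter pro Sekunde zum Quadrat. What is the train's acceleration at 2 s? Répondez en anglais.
Starting from velocity v(t) = 6·t^2 - 8·t + 3, we take 1 derivative. Differentiating velocity, we get acceleration: a(t) = 12·t - 8. We have acceleration a(t) = 12·t - 8. Substituting t = 2: a(2) = 16.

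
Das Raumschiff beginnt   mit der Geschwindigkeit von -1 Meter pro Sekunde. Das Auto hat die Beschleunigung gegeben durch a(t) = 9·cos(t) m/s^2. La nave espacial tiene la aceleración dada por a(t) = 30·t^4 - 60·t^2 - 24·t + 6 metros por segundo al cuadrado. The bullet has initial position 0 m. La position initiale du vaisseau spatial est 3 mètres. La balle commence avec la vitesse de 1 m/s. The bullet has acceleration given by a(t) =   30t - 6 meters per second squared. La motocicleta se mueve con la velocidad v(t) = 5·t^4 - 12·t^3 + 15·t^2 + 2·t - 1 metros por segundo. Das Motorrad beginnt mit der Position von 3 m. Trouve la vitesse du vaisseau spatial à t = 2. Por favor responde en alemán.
Um dies zu lösen, müssen wir 1 Integral unserer Gleichung für die Beschleunigung a(t) = 30·t^4 - 60·t^2 - 24·t + 6 finden. Durch Integration von der Beschleunigung und Verwendung der Anfangsbedingung v(0) = -1, erhalten wir v(t) = 6·t^5 - 20·t^3 - 12·t^2 + 6·t - 1. Mit v(t) = 6·t^5 - 20·t^3 - 12·t^2 + 6·t - 1 und Einsetzen von t = 2, finden wir v = -5.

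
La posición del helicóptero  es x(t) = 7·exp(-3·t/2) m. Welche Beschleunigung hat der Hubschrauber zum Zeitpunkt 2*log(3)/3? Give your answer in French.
En partant de la position x(t) = 7·exp(-3·t/2), nous prenons 2 dérivées. La dérivée de la position donne la vitesse: v(t) = -21·exp(-3·t/2)/2. En dérivant la vitesse, nous obtenons l'accélération: a(t) = 63·exp(-3·t/2)/4. En utilisant a(t) = 63·exp(-3·t/2)/4 et en substituant t = 2*log(3)/3, nous trouvons a = 21/4.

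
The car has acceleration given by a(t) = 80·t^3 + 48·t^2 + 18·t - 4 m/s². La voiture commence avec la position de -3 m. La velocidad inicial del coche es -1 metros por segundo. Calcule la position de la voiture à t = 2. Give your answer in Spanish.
Para resolver esto, necesitamos tomar 2 antiderivadas de nuestra ecuación de la aceleración a(t) = 80·t^3 + 48·t^2 + 18·t - 4. La antiderivada de la aceleración es la velocidad. Usando v(0) = -1, obtenemos v(t) = 20·t^4 + 16·t^3 + 9·t^2 - 4·t - 1. La antiderivada de la velocidad, con x(0) = -3, da la posición: x(t) = 4·t^5 + 4·t^4 + 3·t^3 - 2·t^2 - t - 3. De la ecuación de la posición x(t) = 4·t^5 + 4·t^4 + 3·t^3 - 2·t^2 - t - 3, sustituimos t = 2 para obtener x = 203.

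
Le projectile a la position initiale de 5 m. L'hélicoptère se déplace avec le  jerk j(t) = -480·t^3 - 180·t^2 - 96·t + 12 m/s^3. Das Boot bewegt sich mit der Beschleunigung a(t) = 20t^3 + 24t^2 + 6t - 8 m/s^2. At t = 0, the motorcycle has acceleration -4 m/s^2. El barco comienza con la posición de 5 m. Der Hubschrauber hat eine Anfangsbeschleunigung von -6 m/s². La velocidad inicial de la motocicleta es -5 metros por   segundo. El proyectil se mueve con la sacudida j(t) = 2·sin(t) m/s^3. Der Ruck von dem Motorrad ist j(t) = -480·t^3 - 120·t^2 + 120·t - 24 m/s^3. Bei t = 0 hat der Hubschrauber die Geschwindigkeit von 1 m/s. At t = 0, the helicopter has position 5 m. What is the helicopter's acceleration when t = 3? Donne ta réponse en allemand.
Wir müssen unsere Gleichung für den Ruck j(t) = -480·t^3 - 180·t^2 - 96·t + 12 1-mal integrieren. Mit ∫j(t)dt und Anwendung von a(0) = -6, finden wir a(t) = -120·t^4 - 60·t^3 - 48·t^2 + 12·t - 6. Wir haben die Beschleunigung a(t) = -120·t^4 - 60·t^3 - 48·t^2 + 12·t - 6. Durch Einsetzen von t = 3: a(3) = -11742.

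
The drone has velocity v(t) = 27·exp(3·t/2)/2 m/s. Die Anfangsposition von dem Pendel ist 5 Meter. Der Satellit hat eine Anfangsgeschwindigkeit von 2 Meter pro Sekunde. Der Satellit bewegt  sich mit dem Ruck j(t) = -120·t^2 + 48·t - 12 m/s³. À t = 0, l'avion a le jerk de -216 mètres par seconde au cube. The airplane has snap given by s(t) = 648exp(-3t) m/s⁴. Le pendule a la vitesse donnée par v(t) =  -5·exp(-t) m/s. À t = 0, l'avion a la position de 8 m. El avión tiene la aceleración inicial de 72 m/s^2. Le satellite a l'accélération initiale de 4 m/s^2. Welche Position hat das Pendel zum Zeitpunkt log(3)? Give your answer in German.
Wir müssen unsere Gleichung für die Geschwindigkeit v(t) = -5·exp(-t) 1-mal integrieren. Die Stammfunktion von der Geschwindigkeit, mit x(0) = 5, ergibt die Position: x(t) = 5·exp(-t). Wir haben die Position x(t) = 5·exp(-t). Durch Einsetzen von t = log(3): x(log(3)) = 5/3.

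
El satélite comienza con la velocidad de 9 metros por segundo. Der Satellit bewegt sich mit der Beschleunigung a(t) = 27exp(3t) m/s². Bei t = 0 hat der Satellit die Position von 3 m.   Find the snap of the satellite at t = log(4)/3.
Starting from acceleration a(t) = 27·exp(3·t), we take 2 derivatives. Differentiating acceleration, we get jerk: j(t) = 81·exp(3·t). Taking d/dt of j(t), we find s(t) = 243·exp(3·t). Using s(t) = 243·exp(3·t) and substituting t = log(4)/3, we find s = 972.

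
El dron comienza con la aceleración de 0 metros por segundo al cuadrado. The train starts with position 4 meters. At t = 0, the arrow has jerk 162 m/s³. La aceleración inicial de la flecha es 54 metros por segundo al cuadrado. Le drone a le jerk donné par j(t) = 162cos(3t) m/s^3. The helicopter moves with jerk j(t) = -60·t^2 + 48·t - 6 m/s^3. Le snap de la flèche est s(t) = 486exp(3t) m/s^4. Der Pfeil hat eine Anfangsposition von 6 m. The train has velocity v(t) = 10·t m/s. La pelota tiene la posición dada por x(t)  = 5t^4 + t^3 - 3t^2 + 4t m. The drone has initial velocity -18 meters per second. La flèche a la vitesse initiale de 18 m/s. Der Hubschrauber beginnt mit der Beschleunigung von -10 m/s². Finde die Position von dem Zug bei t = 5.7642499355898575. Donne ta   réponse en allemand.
Wir müssen das Integral unserer Gleichung für die Geschwindigkeit v(t) = 10·t 1-mal finden. Mit ∫v(t)dt und Anwendung von x(0) = 4, finden wir x(t) = 5·t^2 + 4. Mit x(t) = 5·t^2 + 4 und Einsetzen von t = 5.7642499355898575, finden wir x = 170.132886599738.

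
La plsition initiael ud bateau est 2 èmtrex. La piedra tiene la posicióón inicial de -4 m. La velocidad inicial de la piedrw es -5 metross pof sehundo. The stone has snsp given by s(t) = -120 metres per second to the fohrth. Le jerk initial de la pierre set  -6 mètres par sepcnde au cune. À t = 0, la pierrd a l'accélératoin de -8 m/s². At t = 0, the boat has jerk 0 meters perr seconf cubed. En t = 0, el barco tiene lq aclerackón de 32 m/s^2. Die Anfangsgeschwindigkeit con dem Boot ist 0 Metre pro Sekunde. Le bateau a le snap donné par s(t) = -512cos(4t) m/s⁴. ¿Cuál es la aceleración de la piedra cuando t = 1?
Necesitamos integrar nuestra ecuación del snap s(t) = -120 2 veces. La antiderivada del snap, con j(0) = -6, da la sacudida: j(t) = -120·t - 6. Integrando la sacudida y usando la condición inicial a(0) = -8, obtenemos a(t) = -60·t^2 - 6·t - 8. Tenemos la aceleración a(t) = -60·t^2 - 6·t - 8. Sustituyendo t = 1: a(1) = -74.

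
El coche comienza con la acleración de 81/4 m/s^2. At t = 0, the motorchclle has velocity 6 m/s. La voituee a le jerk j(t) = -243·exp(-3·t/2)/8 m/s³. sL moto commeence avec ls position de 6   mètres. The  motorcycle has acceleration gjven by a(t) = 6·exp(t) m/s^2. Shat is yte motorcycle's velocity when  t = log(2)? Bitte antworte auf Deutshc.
Wir müssen die Stammfunktion unserer Gleichung für die Beschleunigung a(t) = 6·exp(t) 1-mal finden. Durch Integration von der Beschleunigung und Verwendung der Anfangsbedingung v(0) = 6, erhalten wir v(t) = 6·exp(t). Mit v(t) = 6·exp(t) und Einsetzen von t = log(2), finden wir v = 12.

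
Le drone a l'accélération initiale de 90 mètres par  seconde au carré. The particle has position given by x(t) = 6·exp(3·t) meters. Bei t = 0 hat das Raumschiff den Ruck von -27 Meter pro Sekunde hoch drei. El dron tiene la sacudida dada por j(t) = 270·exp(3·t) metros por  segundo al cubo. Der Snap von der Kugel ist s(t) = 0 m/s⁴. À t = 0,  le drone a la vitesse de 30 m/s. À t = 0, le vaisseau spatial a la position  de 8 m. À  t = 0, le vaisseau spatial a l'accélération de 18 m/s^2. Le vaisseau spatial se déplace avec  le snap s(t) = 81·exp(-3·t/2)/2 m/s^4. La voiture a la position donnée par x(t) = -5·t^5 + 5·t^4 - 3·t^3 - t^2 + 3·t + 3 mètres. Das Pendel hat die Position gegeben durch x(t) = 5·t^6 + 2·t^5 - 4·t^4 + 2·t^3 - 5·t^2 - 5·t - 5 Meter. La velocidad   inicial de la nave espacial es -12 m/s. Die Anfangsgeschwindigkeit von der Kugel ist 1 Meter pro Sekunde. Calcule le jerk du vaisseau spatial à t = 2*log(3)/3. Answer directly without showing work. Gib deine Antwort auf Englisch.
The answer is -9.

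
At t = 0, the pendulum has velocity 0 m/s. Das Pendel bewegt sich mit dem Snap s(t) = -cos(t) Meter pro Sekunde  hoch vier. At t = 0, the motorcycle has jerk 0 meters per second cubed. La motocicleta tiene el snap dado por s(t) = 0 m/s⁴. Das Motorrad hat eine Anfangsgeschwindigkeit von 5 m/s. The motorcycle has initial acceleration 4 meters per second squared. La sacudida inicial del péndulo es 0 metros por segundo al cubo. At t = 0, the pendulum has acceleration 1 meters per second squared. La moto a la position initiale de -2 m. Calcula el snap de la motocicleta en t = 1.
Tenemos el snap s(t) = 0. Sustituyendo t = 1: s(1) = 0.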